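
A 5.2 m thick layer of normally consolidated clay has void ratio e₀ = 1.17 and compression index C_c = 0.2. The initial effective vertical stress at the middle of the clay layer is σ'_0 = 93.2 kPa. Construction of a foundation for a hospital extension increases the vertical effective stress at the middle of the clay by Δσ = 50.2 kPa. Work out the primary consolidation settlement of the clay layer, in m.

S_c ≈ 0.0897 m

Final effective stress: σ'_f = σ'_0 + Δσ = 93.2 + 50.2 = 143.4 kPa.
Normally consolidated clay, so the full stress increment lies on the virgin compression line:
S_c = C_c·H/(1+e₀)·log₁₀(σ'_f/σ'_0) = 0.2×5.2/(1+1.17)×log₁₀(143.4/93.2)
    = 0.47926 × 0.18713 = 0.08968 m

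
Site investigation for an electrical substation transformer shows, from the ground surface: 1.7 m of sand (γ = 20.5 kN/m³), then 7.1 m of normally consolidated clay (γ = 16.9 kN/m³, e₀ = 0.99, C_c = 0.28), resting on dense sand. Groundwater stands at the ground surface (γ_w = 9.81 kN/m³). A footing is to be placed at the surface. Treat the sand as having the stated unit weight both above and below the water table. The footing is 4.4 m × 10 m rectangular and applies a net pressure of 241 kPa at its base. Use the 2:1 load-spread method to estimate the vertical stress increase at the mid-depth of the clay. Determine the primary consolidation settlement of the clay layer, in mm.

Mid-depth of clay below the ground surface: z = 1.7 + 7.1/2 = 5.25 m.
Total vertical stress at mid-clay: σ_v = 20.5×1.7 + 16.9×3.55 = 94.845 kPa.
Pore pressure: u = 9.81×(5.25 − 0) = 51.503 kPa.
Initial effective stress: σ'_0 = σ_v − u = 94.845 − 51.503 = 43.342 kPa.
Stress increase at mid-clay by the 2:1 spreading method:
Δσ = qBL/((B+z)(L+z)) = 241×4.4×10/((4.4+5.25)(10+5.25)) = 72.056 kPa
Final effective stress: σ'_f = σ'_0 + Δσ = 43.342 + 72.056 = 115.4 kPa.
Normally consolidated clay, so the full stress increment lies on the virgin compression line:
S_c = C_c·H/(1+e₀)·log₁₀(σ'_f/σ'_0) = 0.28×7.1/(1+0.99)×log₁₀(115.4/43.342)
    = 0.99899 × 0.4253 = 0.4249 m

S_c ≈ 425 mm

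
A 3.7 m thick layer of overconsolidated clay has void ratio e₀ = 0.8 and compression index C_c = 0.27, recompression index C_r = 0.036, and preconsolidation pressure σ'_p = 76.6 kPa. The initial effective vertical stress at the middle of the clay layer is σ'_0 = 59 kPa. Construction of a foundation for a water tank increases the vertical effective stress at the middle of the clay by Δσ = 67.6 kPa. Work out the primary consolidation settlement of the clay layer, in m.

S_c ≈ 0.129 m

Final effective stress: σ'_f = 59 + 67.6 = 126.6 kPa.
σ'_f = 126.6 > σ'_p = 76.6 kPa, so the stress path crosses the preconsolidation pressure — recompression up to σ'_p, then virgin compression beyond:
S_c = H/(1+e₀)·[C_r·log₁₀(σ'_p/σ'_0) + C_c·log₁₀(σ'_f/σ'_p)]
    = 3.7/1.8 × [0.036×log₁₀(76.6/59) + 0.27×log₁₀(126.6/76.6)]
    = 2.0556 × [0.0040816 + 0.058915] = 0.1295 m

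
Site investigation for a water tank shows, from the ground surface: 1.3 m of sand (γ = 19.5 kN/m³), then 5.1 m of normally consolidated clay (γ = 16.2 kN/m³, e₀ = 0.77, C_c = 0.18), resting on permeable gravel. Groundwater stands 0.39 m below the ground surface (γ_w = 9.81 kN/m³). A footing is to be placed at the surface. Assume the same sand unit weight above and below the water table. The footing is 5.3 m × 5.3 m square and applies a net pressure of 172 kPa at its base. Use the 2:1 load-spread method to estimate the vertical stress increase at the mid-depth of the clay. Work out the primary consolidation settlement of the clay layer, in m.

Mid-depth of clay below the ground surface: z = 1.3 + 5.1/2 = 3.85 m.
Total vertical stress at mid-clay: σ_v = 19.5×1.3 + 16.2×2.55 = 66.66 kPa.
Pore pressure: u = 9.81×(3.85 − 0.39) = 33.943 kPa.
Initial effective stress: σ'_0 = σ_v − u = 66.66 − 33.943 = 32.717 kPa.
Stress increase at mid-clay by the 2:1 spreading method:
Δσ = qBL/((B+z)(L+z)) = 172×5.3×5.3/((5.3+3.85)(5.3+3.85)) = 57.708 kPa
Final effective stress: σ'_f = σ'_0 + Δσ = 32.717 + 57.708 = 90.425 kPa.
Normally consolidated clay, so the full stress increment lies on the virgin compression line:
S_c = C_c·H/(1+e₀)·log₁₀(σ'_f/σ'_0) = 0.18×5.1/(1+0.77)×log₁₀(90.425/32.717)
    = 0.51864 × 0.44152 = 0.229 m

S_c ≈ 0.229 m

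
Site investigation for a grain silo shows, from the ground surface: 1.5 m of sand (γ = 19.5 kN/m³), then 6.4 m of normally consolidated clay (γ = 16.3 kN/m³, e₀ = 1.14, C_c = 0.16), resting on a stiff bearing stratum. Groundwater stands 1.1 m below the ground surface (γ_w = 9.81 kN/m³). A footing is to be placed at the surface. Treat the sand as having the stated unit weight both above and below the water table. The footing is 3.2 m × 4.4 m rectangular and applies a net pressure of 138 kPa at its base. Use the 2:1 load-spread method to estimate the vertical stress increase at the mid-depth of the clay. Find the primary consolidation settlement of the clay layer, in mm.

Mid-depth of clay below the ground surface: z = 1.5 + 6.4/2 = 4.7 m.
Total vertical stress at mid-clay: σ_v = 19.5×1.5 + 16.3×3.2 = 81.41 kPa.
Pore pressure: u = 9.81×(4.7 − 1.1) = 35.316 kPa.
Initial effective stress: σ'_0 = σ_v − u = 81.41 − 35.316 = 46.094 kPa.
Stress increase at mid-clay by the 2:1 spreading method:
Δσ = qBL/((B+z)(L+z)) = 138×3.2×4.4/((3.2+4.7)(4.4+4.7)) = 27.028 kPa
Final effective stress: σ'_f = σ'_0 + Δσ = 46.094 + 27.028 = 73.122 kPa.
Normally consolidated clay, so the full stress increment lies on the virgin compression line:
S_c = C_c·H/(1+e₀)·log₁₀(σ'_f/σ'_0) = 0.16×6.4/(1+1.14)×log₁₀(73.122/46.094)
    = 0.4785 × 0.2004 = 0.09589 m

S_c ≈ 95.9 mm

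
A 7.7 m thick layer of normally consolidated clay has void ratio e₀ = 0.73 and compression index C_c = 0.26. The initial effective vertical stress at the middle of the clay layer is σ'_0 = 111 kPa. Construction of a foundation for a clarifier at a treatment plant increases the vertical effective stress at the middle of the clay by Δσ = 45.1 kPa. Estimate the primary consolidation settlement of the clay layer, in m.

S_c ≈ 0.171 m

Final effective stress: σ'_f = σ'_0 + Δσ = 111 + 45.1 = 156.1 kPa.
Normally consolidated clay, so the full stress increment lies on the virgin compression line:
S_c = C_c·H/(1+e₀)·log₁₀(σ'_f/σ'_0) = 0.26×7.7/(1+0.73)×log₁₀(156.1/111)
    = 1.1572 × 0.14808 = 0.1714 m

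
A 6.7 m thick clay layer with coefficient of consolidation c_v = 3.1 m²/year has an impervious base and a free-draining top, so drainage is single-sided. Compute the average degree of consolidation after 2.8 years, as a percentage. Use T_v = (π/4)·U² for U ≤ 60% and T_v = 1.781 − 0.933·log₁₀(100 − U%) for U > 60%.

Drainage path length: H_d = H = 6.7 m (single drainage).
T_v = c_v·t/H_d² = 3.1×2.8/6.7² = 0.19336.
T_v = 0.19336 corresponds to the U ≤ 60% branch:
U = √(4T_v/π) = 0.4962

U ≈ 49.6 %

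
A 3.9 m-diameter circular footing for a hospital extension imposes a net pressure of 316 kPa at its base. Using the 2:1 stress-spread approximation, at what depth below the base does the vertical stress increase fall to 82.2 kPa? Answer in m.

2:1 spreading — at depth z the loaded area has grown by z in each plan dimension:
qD²/(D+z)² = Δσ_z ⇒ z = D(√(q/Δσ_z) − 1) = 3.9×(√(316/82.2) − 1) = 3.747 m

z ≈ 3.75 m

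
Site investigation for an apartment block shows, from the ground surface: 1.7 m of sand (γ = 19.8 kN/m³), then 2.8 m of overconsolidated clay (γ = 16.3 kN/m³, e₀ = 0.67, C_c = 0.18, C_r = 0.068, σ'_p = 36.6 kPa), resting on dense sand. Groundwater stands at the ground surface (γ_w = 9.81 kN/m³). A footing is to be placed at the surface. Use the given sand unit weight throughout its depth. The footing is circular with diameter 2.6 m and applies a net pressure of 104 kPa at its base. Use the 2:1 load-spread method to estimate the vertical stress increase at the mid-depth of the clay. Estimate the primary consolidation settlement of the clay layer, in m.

Mid-depth of clay below the ground surface: z = 1.7 + 2.8/2 = 3.1 m.
Total vertical stress at mid-clay: σ_v = 19.8×1.7 + 16.3×1.4 = 56.48 kPa.
Pore pressure: u = 9.81×(3.1 − 0) = 30.411 kPa.
Initial effective stress: σ'_0 = σ_v − u = 56.48 − 30.411 = 26.069 kPa.
Stress increase at mid-clay by the 2:1 spreading method:
Δσ ≈ qD²/(D+z)² = 104×2.6²/(2.6+3.1)² = 21.639 kPa
Final effective stress: σ'_f = 26.069 + 21.639 = 47.708 kPa.
σ'_f = 47.708 > σ'_p = 36.6 kPa, so the stress path crosses the preconsolidation pressure — recompression up to σ'_p, then virgin compression beyond:
S_c = H/(1+e₀)·[C_r·log₁₀(σ'_p/σ'_0) + C_c·log₁₀(σ'_f/σ'_p)]
    = 2.8/1.67 × [0.068×log₁₀(36.6/26.069) + 0.18×log₁₀(47.708/36.6)]
    = 1.6766 × [0.01002 + 0.02072] = 0.05154 m

S_c ≈ 0.0515 m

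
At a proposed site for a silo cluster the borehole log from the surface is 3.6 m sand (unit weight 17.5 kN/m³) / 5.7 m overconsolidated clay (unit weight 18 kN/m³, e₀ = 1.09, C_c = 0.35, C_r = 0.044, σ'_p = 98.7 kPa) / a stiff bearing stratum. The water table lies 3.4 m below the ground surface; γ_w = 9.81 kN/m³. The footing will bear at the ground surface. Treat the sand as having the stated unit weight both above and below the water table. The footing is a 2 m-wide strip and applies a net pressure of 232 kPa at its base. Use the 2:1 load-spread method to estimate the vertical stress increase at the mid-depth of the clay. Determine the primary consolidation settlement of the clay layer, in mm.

Mid-depth of clay below the ground surface: z = 3.6 + 5.7/2 = 6.45 m.
Total vertical stress at mid-clay: σ_v = 17.5×3.6 + 18×2.85 = 114.3 kPa.
Pore pressure: u = 9.81×(6.45 − 3.4) = 29.921 kPa.
Initial effective stress: σ'_0 = σ_v − u = 114.3 − 29.921 = 84.379 kPa.
Stress increase at mid-clay by the 2:1 spreading method:
Δσ = qB/(B+z) = 232×2/(2+6.45) = 54.911 kPa
Final effective stress: σ'_f = 84.379 + 54.911 = 139.29 kPa.
σ'_f = 139.29 > σ'_p = 98.7 kPa, so the stress path crosses the preconsolidation pressure — recompression up to σ'_p, then virgin compression beyond:
S_c = H/(1+e₀)·[C_r·log₁₀(σ'_p/σ'_0) + C_c·log₁₀(σ'_f/σ'_p)]
    = 5.7/2.09 × [0.044×log₁₀(98.7/84.379) + 0.35×log₁₀(139.29/98.7)]
    = 2.7273 × [0.0029956 + 0.052361] = 0.151 m

S_c ≈ 151 mm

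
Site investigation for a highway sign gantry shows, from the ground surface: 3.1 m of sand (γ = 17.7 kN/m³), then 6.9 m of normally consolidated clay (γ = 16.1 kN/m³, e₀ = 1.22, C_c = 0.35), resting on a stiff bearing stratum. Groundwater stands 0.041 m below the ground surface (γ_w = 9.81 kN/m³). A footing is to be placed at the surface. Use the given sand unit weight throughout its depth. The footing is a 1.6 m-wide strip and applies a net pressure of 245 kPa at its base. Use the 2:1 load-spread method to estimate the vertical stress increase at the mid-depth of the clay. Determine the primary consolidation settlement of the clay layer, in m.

Mid-depth of clay below the ground surface: z = 3.1 + 6.9/2 = 6.55 m.
Total vertical stress at mid-clay: σ_v = 17.7×3.1 + 16.1×3.45 = 110.42 kPa.
Pore pressure: u = 9.81×(6.55 − 0.041) = 63.853 kPa.
Initial effective stress: σ'_0 = σ_v − u = 110.42 − 63.853 = 46.567 kPa.
Stress increase at mid-clay by the 2:1 spreading method:
Δσ = qB/(B+z) = 245×1.6/(1.6+6.55) = 48.098 kPa
Final effective stress: σ'_f = σ'_0 + Δσ = 46.567 + 48.098 = 94.665 kPa.
Normally consolidated clay, so the full stress increment lies on the virgin compression line:
S_c = C_c·H/(1+e₀)·log₁₀(σ'_f/σ'_0) = 0.35×6.9/(1+1.22)×log₁₀(94.665/46.567)
    = 1.0878 × 0.30811 = 0.3352 m

S_c ≈ 0.335 m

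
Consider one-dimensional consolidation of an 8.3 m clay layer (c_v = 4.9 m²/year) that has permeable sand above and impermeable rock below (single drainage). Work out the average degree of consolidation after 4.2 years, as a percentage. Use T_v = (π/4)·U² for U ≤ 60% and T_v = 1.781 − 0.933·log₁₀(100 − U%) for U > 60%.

U ≈ 61.2 %

Drainage path length: H_d = H = 8.3 m (single drainage).
T_v = c_v·t/H_d² = 4.9×4.2/8.3² = 0.29874.
T_v = 0.29874 corresponds to the U > 60% branch:
U = 1 − 10^((1.781 − T_v)/0.933)/100 = 0.6121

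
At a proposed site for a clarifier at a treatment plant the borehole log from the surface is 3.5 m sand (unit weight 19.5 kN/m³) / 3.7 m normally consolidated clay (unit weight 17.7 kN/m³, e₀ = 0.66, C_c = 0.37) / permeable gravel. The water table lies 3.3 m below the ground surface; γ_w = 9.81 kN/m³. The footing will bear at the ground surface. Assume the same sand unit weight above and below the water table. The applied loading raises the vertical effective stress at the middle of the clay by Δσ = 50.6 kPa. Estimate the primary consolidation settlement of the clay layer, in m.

Mid-depth of clay below the ground surface: z = 3.5 + 3.7/2 = 5.35 m.
Total vertical stress at mid-clay: σ_v = 19.5×3.5 + 17.7×1.85 = 101 kPa.
Pore pressure: u = 9.81×(5.35 − 3.3) = 20.11 kPa.
Initial effective stress: σ'_0 = σ_v − u = 101 − 20.11 = 80.89 kPa.
Final effective stress: σ'_f = σ'_0 + Δσ = 80.89 + 50.6 = 131.49 kPa.
Normally consolidated clay, so the full stress increment lies on the virgin compression line:
S_c = C_c·H/(1+e₀)·log₁₀(σ'_f/σ'_0) = 0.37×3.7/(1+0.66)×log₁₀(131.49/80.89)
    = 0.8247 × 0.211 = 0.174 m

S_c ≈ 0.174 m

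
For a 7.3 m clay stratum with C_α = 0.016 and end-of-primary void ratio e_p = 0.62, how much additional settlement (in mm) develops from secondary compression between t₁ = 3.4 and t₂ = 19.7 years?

S_s ≈ 55 mm

Secondary compression: S_s = C_α·H/(1+e_p)·log₁₀(t₂/t₁)
S_s = 0.016×7.3/(1+0.62)×log₁₀(19.7/3.4)
    = 0.0721 × 0.763 = 0.05501 m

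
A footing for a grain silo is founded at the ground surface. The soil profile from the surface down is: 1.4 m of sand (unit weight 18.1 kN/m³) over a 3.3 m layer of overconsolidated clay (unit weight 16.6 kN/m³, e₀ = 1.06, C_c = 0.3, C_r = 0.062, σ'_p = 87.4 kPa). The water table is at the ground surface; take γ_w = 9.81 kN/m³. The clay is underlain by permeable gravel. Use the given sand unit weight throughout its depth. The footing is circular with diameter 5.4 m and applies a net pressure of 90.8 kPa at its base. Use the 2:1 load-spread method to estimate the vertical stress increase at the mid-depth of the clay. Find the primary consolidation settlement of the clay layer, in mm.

S_c ≈ 41.6 mm

Mid-depth of clay below the ground surface: z = 1.4 + 3.3/2 = 3.05 m.
Total vertical stress at mid-clay: σ_v = 18.1×1.4 + 16.6×1.65 = 52.73 kPa.
Pore pressure: u = 9.81×(3.05 − 0) = 29.921 kPa.
Initial effective stress: σ'_0 = σ_v − u = 52.73 − 29.921 = 22.809 kPa.
Stress increase at mid-clay by the 2:1 spreading method:
Δσ ≈ qD²/(D+z)² = 90.8×5.4²/(5.4+3.05)² = 37.082 kPa
Final effective stress: σ'_f = 22.809 + 37.082 = 59.891 kPa.
σ'_f = 59.891 ≤ σ'_p = 87.4 kPa, so the clay remains overconsolidated and only the recompression index applies:
S_c = C_r·H/(1+e₀)·log₁₀(σ'_f/σ'_0) = 0.062×3.3/2.06×log₁₀(59.891/22.809)
    = 0.099318 × 0.41926 = 0.04164 m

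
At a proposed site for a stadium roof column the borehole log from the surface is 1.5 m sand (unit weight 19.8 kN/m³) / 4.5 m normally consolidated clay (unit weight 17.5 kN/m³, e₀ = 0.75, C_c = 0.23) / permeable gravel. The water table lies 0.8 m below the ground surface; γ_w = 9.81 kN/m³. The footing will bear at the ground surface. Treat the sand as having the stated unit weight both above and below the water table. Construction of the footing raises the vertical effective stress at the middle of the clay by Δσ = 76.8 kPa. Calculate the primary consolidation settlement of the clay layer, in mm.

Mid-depth of clay below the ground surface: z = 1.5 + 4.5/2 = 3.75 m.
Total vertical stress at mid-clay: σ_v = 19.8×1.5 + 17.5×2.25 = 69.075 kPa.
Pore pressure: u = 9.81×(3.75 − 0.8) = 28.94 kPa.
Initial effective stress: σ'_0 = σ_v − u = 69.075 − 28.94 = 40.135 kPa.
Final effective stress: σ'_f = σ'_0 + Δσ = 40.135 + 76.8 = 116.94 kPa.
Normally consolidated clay, so the full stress increment lies on the virgin compression line:
S_c = C_c·H/(1+e₀)·log₁₀(σ'_f/σ'_0) = 0.23×4.5/(1+0.75)×log₁₀(116.94/40.135)
    = 0.59143 × 0.46444 = 0.2747 m

S_c ≈ 275 mm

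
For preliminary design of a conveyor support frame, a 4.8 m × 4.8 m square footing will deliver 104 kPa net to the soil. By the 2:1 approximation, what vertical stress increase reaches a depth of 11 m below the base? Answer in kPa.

By the 2:1 method the load spreads at 1 horizontal : 2 vertical, so at depth z the loaded area has grown by z in each plan dimension:
Δσ = qBL/((B+z)(L+z)) = 104×4.8×4.8/((4.8+11)(4.8+11)) = 9.5985 kPa

Δσ_z ≈ 9.6 kPa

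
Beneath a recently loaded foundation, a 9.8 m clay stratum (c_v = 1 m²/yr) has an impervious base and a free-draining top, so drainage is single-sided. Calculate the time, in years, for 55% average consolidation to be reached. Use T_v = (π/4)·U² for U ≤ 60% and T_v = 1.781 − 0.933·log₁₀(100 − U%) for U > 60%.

Drainage path length: H_d = H = 9.8 m (single drainage).
U ≤ 60%: T_v = (π/4)·U² = (π/4)×0.55² = 0.23758.
t = T_v·H_d²/c_v = 0.23758×9.8²/1 = 22.82 years.

t ≈ 22.8 years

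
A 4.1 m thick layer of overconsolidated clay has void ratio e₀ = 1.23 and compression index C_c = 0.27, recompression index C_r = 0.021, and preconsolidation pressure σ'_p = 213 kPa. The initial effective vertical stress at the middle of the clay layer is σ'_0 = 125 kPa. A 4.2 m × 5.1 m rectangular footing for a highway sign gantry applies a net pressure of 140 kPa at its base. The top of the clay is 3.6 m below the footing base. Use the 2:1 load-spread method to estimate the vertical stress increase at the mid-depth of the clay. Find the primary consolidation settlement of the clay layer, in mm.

Mid-depth of clay below the footing base: z = 3.6 + 4.1/2 = 5.65 m.
Stress increase at mid-clay by the 2:1 spreading method:
Δσ = qBL/((B+z)(L+z)) = 140×4.2×5.1/((4.2+5.65)(5.1+5.65)) = 28.321 kPa
Final effective stress: σ'_f = 125 + 28.321 = 153.32 kPa.
σ'_f = 153.32 ≤ σ'_p = 213 kPa, so the clay remains overconsolidated and only the recompression index applies:
S_c = C_r·H/(1+e₀)·log₁₀(σ'_f/σ'_0) = 0.021×4.1/2.23×log₁₀(153.32/125)
    = 0.038611 × 0.088689 = 0.003424 m

S_c ≈ 3.42 mm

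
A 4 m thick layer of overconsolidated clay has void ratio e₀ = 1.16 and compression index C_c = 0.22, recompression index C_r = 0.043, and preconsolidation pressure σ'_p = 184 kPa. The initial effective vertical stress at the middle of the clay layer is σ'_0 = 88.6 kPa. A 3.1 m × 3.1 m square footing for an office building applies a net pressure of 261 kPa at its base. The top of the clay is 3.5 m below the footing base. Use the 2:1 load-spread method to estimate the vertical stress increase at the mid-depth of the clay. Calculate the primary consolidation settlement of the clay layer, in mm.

Mid-depth of clay below the footing base: z = 3.5 + 4/2 = 5.5 m.
Stress increase at mid-clay by the 2:1 spreading method:
Δσ = qBL/((B+z)(L+z)) = 261×3.1×3.1/((3.1+5.5)(3.1+5.5)) = 33.913 kPa
Final effective stress: σ'_f = 88.6 + 33.913 = 122.51 kPa.
σ'_f = 122.51 ≤ σ'_p = 184 kPa, so the clay remains overconsolidated and only the recompression index applies:
S_c = C_r·H/(1+e₀)·log₁₀(σ'_f/σ'_0) = 0.043×4/2.16×log₁₀(122.51/88.6)
    = 0.079632 × 0.14074 = 0.01121 m

S_c ≈ 11.2 mm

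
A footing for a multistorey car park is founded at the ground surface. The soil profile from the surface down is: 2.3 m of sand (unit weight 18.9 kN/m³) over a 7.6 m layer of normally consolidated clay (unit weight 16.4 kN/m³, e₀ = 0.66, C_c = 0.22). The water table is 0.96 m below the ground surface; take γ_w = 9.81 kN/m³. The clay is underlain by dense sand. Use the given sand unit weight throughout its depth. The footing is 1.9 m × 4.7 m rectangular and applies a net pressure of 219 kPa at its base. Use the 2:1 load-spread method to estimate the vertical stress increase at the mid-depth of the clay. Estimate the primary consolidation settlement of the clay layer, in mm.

Mid-depth of clay below the ground surface: z = 2.3 + 7.6/2 = 6.1 m.
Total vertical stress at mid-clay: σ_v = 18.9×2.3 + 16.4×3.8 = 105.79 kPa.
Pore pressure: u = 9.81×(6.1 − 0.96) = 50.423 kPa.
Initial effective stress: σ'_0 = σ_v − u = 105.79 − 50.423 = 55.367 kPa.
Stress increase at mid-clay by the 2:1 spreading method:
Δσ = qBL/((B+z)(L+z)) = 219×1.9×4.7/((1.9+6.1)(4.7+6.1)) = 22.635 kPa
Final effective stress: σ'_f = σ'_0 + Δσ = 55.367 + 22.635 = 78.002 kPa.
Normally consolidated clay, so the full stress increment lies on the virgin compression line:
S_c = C_c·H/(1+e₀)·log₁₀(σ'_f/σ'_0) = 0.22×7.6/(1+0.66)×log₁₀(78.002/55.367)
    = 1.0072 × 0.14885 = 0.1499 m

S_c ≈ 150 mm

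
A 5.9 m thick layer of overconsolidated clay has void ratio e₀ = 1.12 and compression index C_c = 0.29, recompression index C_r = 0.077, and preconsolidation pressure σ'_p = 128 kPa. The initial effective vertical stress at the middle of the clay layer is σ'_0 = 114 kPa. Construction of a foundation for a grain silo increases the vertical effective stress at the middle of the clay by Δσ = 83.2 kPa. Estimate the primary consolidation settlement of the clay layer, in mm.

Final effective stress: σ'_f = 114 + 83.2 = 197.2 kPa.
σ'_f = 197.2 > σ'_p = 128 kPa, so the stress path crosses the preconsolidation pressure — recompression up to σ'_p, then virgin compression beyond:
S_c = H/(1+e₀)·[C_r·log₁₀(σ'_p/σ'_0) + C_c·log₁₀(σ'_f/σ'_p)]
    = 5.9/2.12 × [0.077×log₁₀(128/114) + 0.29×log₁₀(197.2/128)]
    = 2.783 × [0.0038735 + 0.054432] = 0.1623 m

S_c ≈ 162 mm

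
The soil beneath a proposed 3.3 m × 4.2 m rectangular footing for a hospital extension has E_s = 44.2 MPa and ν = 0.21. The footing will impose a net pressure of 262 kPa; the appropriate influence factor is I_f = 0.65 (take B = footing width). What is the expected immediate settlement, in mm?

Immediate (elastic) settlement: S_e = q·B·(1−ν²)/E_s · I_f.
E_s = 44.2 MPa = 44200 kPa.
S_e = 262 × 3.3 × (1 − 0.21²) / 44200 × 0.65
    = 262 × 3.3 × 0.9559 / 44200 × 0.65
    = 0.01215 m = 12.15 mm

S_e ≈ 12.2 mm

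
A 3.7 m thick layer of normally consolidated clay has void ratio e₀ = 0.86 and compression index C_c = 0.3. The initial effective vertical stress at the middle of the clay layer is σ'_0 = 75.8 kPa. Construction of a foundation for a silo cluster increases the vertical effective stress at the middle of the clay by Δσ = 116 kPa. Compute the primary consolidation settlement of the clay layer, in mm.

S_c ≈ 241 mm

Final effective stress: σ'_f = σ'_0 + Δσ = 75.8 + 116 = 191.8 kPa.
Normally consolidated clay, so the full stress increment lies on the virgin compression line:
S_c = C_c·H/(1+e₀)·log₁₀(σ'_f/σ'_0) = 0.3×3.7/(1+0.86)×log₁₀(191.8/75.8)
    = 0.59677 × 0.40318 = 0.2406 m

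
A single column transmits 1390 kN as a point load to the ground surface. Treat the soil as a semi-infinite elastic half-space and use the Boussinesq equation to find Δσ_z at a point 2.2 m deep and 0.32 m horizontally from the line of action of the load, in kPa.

Δσ_z ≈ 130 kPa

Boussinesq vertical stress below a point load on an elastic half-space:
Δσ_z = 3P/(2πz²) · [1 + (r/z)²]^(−5/2)
r/z = 0.32/2.2 = 0.14545; [1+(r/z)²]^(−5/2) = 0.94901.
Δσ_z = 3×1390/(2π×2.2²) × 0.94901 = 137.12 × 0.94901 = 130.1 kPa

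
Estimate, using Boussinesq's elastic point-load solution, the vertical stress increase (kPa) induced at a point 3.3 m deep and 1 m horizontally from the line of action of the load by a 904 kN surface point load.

Boussinesq vertical stress below a point load on an elastic half-space:
Δσ_z = 3P/(2πz²) · [1 + (r/z)²]^(−5/2)
r/z = 1/3.3 = 0.30303; [1+(r/z)²]^(−5/2) = 0.80281.
Δσ_z = 3×904/(2π×3.3²) × 0.80281 = 39.635 × 0.80281 = 31.82 kPa

Δσ_z ≈ 31.8 kPa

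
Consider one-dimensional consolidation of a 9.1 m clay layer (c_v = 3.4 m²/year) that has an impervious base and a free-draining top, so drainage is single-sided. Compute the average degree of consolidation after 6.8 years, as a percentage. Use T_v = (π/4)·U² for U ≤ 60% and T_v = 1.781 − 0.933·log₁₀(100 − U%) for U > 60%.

U ≈ 59.6 %

Drainage path length: H_d = H = 9.1 m (single drainage).
T_v = c_v·t/H_d² = 3.4×6.8/9.1² = 0.27919.
T_v = 0.27919 corresponds to the U ≤ 60% branch:
U = √(4T_v/π) = 0.5962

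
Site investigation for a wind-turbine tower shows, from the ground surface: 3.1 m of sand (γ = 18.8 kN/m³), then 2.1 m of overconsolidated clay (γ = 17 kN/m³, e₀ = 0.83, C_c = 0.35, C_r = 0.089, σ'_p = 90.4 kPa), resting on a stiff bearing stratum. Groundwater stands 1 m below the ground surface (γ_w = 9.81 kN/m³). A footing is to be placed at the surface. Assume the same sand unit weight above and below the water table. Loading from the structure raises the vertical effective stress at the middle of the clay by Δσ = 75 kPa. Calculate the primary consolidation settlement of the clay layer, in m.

Mid-depth of clay below the ground surface: z = 3.1 + 2.1/2 = 4.15 m.
Total vertical stress at mid-clay: σ_v = 18.8×3.1 + 17×1.05 = 76.13 kPa.
Pore pressure: u = 9.81×(4.15 − 1) = 30.902 kPa.
Initial effective stress: σ'_0 = σ_v − u = 76.13 − 30.902 = 45.228 kPa.
Final effective stress: σ'_f = 45.228 + 75 = 120.23 kPa.
σ'_f = 120.23 > σ'_p = 90.4 kPa, so the stress path crosses the preconsolidation pressure — recompression up to σ'_p, then virgin compression beyond:
S_c = H/(1+e₀)·[C_r·log₁₀(σ'_p/σ'_0) + C_c·log₁₀(σ'_f/σ'_p)]
    = 2.1/1.83 × [0.089×log₁₀(90.4/45.228) + 0.35×log₁₀(120.23/90.4)]
    = 1.1475 × [0.026768 + 0.043346] = 0.08046 m

S_c ≈ 0.0805 m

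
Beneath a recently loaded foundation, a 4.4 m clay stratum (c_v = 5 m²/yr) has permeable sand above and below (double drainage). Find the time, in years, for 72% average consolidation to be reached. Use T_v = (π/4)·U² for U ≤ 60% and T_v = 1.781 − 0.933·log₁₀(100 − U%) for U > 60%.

Drainage path length: H_d = H/2 = 2.2 m (double drainage).
U > 60%: T_v = 1.781 − 0.933·log₁₀(100 − 72) = 0.4308.
t = T_v·H_d²/c_v = 0.4308×2.2²/5 = 0.417 years.

t ≈ 0.417 years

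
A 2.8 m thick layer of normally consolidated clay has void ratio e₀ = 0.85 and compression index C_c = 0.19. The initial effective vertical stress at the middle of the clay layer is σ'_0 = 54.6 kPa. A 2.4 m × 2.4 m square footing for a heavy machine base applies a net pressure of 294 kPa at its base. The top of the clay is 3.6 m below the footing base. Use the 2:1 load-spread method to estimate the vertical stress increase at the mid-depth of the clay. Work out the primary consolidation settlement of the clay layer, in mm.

S_c ≈ 56 mm

Mid-depth of clay below the footing base: z = 3.6 + 2.8/2 = 5 m.
Stress increase at mid-clay by the 2:1 spreading method:
Δσ = qBL/((B+z)(L+z)) = 294×2.4×2.4/((2.4+5)(2.4+5)) = 30.925 kPa
Final effective stress: σ'_f = σ'_0 + Δσ = 54.6 + 30.925 = 85.525 kPa.
Normally consolidated clay, so the full stress increment lies on the virgin compression line:
S_c = C_c·H/(1+e₀)·log₁₀(σ'_f/σ'_0) = 0.19×2.8/(1+0.85)×log₁₀(85.525/54.6)
    = 0.28757 × 0.1949 = 0.05605 m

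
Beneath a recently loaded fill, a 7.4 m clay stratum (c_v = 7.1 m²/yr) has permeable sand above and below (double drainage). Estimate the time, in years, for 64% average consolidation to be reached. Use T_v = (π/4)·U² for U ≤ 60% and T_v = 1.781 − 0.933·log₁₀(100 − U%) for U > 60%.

Drainage path length: H_d = H/2 = 3.7 m (double drainage).
U > 60%: T_v = 1.781 − 0.933·log₁₀(100 − 64) = 0.32897.
t = T_v·H_d²/c_v = 0.32897×3.7²/7.1 = 0.6343 years.

t ≈ 0.634 years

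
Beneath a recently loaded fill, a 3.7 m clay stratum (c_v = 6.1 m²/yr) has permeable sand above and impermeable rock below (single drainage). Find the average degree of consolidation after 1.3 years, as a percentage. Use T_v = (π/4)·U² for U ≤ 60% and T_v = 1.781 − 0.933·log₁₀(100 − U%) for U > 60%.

U ≈ 80.6 %

Drainage path length: H_d = H = 3.7 m (single drainage).
T_v = c_v·t/H_d² = 6.1×1.3/3.7² = 0.57925.
T_v = 0.57925 corresponds to the U > 60% branch:
U = 1 − 10^((1.781 − T_v)/0.933)/100 = 0.8059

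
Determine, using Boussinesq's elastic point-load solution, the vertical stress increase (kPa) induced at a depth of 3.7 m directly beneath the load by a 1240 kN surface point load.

Boussinesq vertical stress below a point load on an elastic half-space:
Δσ_z = 3P/(2πz²) · [1 + (r/z)²]^(−5/2)
r/z = 0/3.7 = 0; [1+(r/z)²]^(−5/2) = 1.
Δσ_z = 3×1240/(2π×3.7²) × 1 = 43.247 × 1 = 43.25 kPa

Δσ_z ≈ 43.2 kPa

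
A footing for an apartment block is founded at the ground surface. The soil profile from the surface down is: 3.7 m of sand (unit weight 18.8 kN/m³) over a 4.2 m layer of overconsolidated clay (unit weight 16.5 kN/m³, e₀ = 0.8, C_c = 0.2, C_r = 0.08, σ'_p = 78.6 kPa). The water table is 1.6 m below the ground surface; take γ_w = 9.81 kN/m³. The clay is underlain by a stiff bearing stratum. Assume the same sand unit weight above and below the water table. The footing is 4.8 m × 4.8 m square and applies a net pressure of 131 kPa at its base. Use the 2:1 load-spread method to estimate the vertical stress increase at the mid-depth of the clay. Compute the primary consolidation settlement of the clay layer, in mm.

Mid-depth of clay below the ground surface: z = 3.7 + 4.2/2 = 5.8 m.
Total vertical stress at mid-clay: σ_v = 18.8×3.7 + 16.5×2.1 = 104.21 kPa.
Pore pressure: u = 9.81×(5.8 − 1.6) = 41.202 kPa.
Initial effective stress: σ'_0 = σ_v − u = 104.21 − 41.202 = 63.008 kPa.
Stress increase at mid-clay by the 2:1 spreading method:
Δσ = qBL/((B+z)(L+z)) = 131×4.8×4.8/((4.8+5.8)(4.8+5.8)) = 26.862 kPa
Final effective stress: σ'_f = 63.008 + 26.862 = 89.87 kPa.
σ'_f = 89.87 > σ'_p = 78.6 kPa, so the stress path crosses the preconsolidation pressure — recompression up to σ'_p, then virgin compression beyond:
S_c = H/(1+e₀)·[C_r·log₁₀(σ'_p/σ'_0) + C_c·log₁₀(σ'_f/σ'_p)]
    = 4.2/1.8 × [0.08×log₁₀(78.6/63.008) + 0.2×log₁₀(89.87/78.6)]
    = 2.3333 × [0.0076821 + 0.011638] = 0.04508 m

S_c ≈ 45.1 mm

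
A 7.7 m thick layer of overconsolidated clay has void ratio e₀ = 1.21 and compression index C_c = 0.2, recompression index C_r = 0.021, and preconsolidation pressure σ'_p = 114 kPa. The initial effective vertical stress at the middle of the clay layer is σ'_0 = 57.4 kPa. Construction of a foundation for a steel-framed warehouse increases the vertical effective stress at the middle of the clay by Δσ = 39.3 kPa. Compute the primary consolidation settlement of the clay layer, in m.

Final effective stress: σ'_f = 57.4 + 39.3 = 96.7 kPa.
σ'_f = 96.7 ≤ σ'_p = 114 kPa, so the clay remains overconsolidated and only the recompression index applies:
S_c = C_r·H/(1+e₀)·log₁₀(σ'_f/σ'_0) = 0.021×7.7/2.21×log₁₀(96.7/57.4)
    = 0.073168 × 0.22651 = 0.01657 m

S_c ≈ 0.0166 m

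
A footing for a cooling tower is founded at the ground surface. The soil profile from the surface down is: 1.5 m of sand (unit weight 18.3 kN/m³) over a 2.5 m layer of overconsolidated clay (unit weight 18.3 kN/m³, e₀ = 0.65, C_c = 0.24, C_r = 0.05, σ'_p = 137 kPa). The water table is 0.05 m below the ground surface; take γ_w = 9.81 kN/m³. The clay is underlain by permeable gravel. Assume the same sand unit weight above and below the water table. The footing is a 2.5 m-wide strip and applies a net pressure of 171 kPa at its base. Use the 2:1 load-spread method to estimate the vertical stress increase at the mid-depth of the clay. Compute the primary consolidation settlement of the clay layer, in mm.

Mid-depth of clay below the ground surface: z = 1.5 + 2.5/2 = 2.75 m.
Total vertical stress at mid-clay: σ_v = 18.3×1.5 + 18.3×1.25 = 50.325 kPa.
Pore pressure: u = 9.81×(2.75 − 0.05) = 26.487 kPa.
Initial effective stress: σ'_0 = σ_v − u = 50.325 − 26.487 = 23.838 kPa.
Stress increase at mid-clay by the 2:1 spreading method:
Δσ = qB/(B+z) = 171×2.5/(2.5+2.75) = 81.429 kPa
Final effective stress: σ'_f = 23.838 + 81.429 = 105.27 kPa.
σ'_f = 105.27 ≤ σ'_p = 137 kPa, so the clay remains overconsolidated and only the recompression index applies:
S_c = C_r·H/(1+e₀)·log₁₀(σ'_f/σ'_0) = 0.05×2.5/1.65×log₁₀(105.27/23.838)
    = 0.07576 × 0.64503 = 0.04887 m

S_c ≈ 48.9 mm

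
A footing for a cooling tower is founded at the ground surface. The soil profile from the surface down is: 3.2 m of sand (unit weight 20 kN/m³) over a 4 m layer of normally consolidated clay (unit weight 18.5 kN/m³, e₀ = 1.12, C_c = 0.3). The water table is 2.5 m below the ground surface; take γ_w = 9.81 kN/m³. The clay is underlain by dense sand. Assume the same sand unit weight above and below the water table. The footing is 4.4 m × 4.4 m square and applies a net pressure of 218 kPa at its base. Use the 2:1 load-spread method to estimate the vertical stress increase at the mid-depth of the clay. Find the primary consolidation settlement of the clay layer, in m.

S_c ≈ 0.118 m

Mid-depth of clay below the ground surface: z = 3.2 + 4/2 = 5.2 m.
Total vertical stress at mid-clay: σ_v = 20×3.2 + 18.5×2 = 101 kPa.
Pore pressure: u = 9.81×(5.2 − 2.5) = 26.487 kPa.
Initial effective stress: σ'_0 = σ_v − u = 101 − 26.487 = 74.513 kPa.
Stress increase at mid-clay by the 2:1 spreading method:
Δσ = qBL/((B+z)(L+z)) = 218×4.4×4.4/((4.4+5.2)(4.4+5.2)) = 45.795 kPa
Final effective stress: σ'_f = σ'_0 + Δσ = 74.513 + 45.795 = 120.31 kPa.
Normally consolidated clay, so the full stress increment lies on the virgin compression line:
S_c = C_c·H/(1+e₀)·log₁₀(σ'_f/σ'_0) = 0.3×4/(1+1.12)×log₁₀(120.31/74.513)
    = 0.56604 × 0.20807 = 0.1178 m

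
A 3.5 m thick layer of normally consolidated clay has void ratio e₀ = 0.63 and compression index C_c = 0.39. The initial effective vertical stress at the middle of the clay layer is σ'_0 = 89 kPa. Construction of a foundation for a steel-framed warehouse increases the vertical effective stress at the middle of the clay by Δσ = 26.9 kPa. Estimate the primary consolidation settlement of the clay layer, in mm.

Final effective stress: σ'_f = σ'_0 + Δσ = 89 + 26.9 = 115.9 kPa.
Normally consolidated clay, so the full stress increment lies on the virgin compression line:
S_c = C_c·H/(1+e₀)·log₁₀(σ'_f/σ'_0) = 0.39×3.5/(1+0.63)×log₁₀(115.9/89)
    = 0.83742 × 0.11469 = 0.09604 m

S_c ≈ 96 mm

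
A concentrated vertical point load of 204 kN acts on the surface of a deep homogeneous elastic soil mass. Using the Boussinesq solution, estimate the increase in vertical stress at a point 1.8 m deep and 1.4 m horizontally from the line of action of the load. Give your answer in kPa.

Δσ_z ≈ 9.21 kPa

Boussinesq vertical stress below a point load on an elastic half-space:
Δσ_z = 3P/(2πz²) · [1 + (r/z)²]^(−5/2)
r/z = 1.4/1.8 = 0.77778; [1+(r/z)²]^(−5/2) = 0.30645.
Δσ_z = 3×204/(2π×1.8²) × 0.30645 = 30.063 × 0.30645 = 9.213 kPa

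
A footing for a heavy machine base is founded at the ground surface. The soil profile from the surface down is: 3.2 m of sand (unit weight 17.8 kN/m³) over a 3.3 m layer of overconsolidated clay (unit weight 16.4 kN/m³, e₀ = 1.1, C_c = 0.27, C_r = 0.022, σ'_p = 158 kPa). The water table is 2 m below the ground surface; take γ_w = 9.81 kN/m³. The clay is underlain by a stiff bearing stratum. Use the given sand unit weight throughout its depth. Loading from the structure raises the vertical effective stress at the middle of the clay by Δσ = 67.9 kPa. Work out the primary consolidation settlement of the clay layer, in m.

Mid-depth of clay below the ground surface: z = 3.2 + 3.3/2 = 4.85 m.
Total vertical stress at mid-clay: σ_v = 17.8×3.2 + 16.4×1.65 = 84.02 kPa.
Pore pressure: u = 9.81×(4.85 − 2) = 27.959 kPa.
Initial effective stress: σ'_0 = σ_v − u = 84.02 − 27.959 = 56.061 kPa.
Final effective stress: σ'_f = 56.061 + 67.9 = 123.96 kPa.
σ'_f = 123.96 ≤ σ'_p = 158 kPa, so the clay remains overconsolidated and only the recompression index applies:
S_c = C_r·H/(1+e₀)·log₁₀(σ'_f/σ'_0) = 0.022×3.3/2.1×log₁₀(123.96/56.061)
    = 0.034571 × 0.34462 = 0.01191 m

S_c ≈ 0.0119 m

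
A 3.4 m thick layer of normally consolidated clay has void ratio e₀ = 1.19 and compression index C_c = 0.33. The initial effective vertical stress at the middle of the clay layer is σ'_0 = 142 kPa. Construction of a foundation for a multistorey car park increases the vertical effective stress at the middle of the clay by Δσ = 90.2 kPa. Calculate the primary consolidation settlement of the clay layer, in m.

S_c ≈ 0.109 m

Final effective stress: σ'_f = σ'_0 + Δσ = 142 + 90.2 = 232.2 kPa.
Normally consolidated clay, so the full stress increment lies on the virgin compression line:
S_c = C_c·H/(1+e₀)·log₁₀(σ'_f/σ'_0) = 0.33×3.4/(1+1.19)×log₁₀(232.2/142)
    = 0.51233 × 0.21357 = 0.1094 m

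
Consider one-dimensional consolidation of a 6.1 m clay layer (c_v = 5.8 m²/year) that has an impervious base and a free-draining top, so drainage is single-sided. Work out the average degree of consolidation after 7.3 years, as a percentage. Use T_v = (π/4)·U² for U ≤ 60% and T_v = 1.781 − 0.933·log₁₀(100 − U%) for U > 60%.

Drainage path length: H_d = H = 6.1 m (single drainage).
T_v = c_v·t/H_d² = 5.8×7.3/6.1² = 1.1379.
T_v = 1.1379 corresponds to the U > 60% branch:
U = 1 − 10^((1.781 − T_v)/0.933)/100 = 0.9511

U ≈ 95.1 %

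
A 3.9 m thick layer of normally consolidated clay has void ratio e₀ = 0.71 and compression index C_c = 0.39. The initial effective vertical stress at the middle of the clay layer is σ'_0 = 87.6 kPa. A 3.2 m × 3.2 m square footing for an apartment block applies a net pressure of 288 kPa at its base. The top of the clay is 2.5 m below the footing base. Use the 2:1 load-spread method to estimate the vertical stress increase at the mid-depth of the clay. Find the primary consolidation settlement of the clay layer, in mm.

S_c ≈ 176 mm

Mid-depth of clay below the footing base: z = 2.5 + 3.9/2 = 4.45 m.
Stress increase at mid-clay by the 2:1 spreading method:
Δσ = qBL/((B+z)(L+z)) = 288×3.2×3.2/((3.2+4.45)(3.2+4.45)) = 50.393 kPa
Final effective stress: σ'_f = σ'_0 + Δσ = 87.6 + 50.393 = 137.99 kPa.
Normally consolidated clay, so the full stress increment lies on the virgin compression line:
S_c = C_c·H/(1+e₀)·log₁₀(σ'_f/σ'_0) = 0.39×3.9/(1+0.71)×log₁₀(137.99/87.6)
    = 0.88947 × 0.19734 = 0.1755 m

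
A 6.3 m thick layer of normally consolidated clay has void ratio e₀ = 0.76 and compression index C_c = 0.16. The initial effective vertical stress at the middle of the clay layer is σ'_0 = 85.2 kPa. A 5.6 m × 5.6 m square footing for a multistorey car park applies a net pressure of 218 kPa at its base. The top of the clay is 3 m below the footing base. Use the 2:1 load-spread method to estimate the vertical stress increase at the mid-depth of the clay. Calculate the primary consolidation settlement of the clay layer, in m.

S_c ≈ 0.114 m

Mid-depth of clay below the footing base: z = 3 + 6.3/2 = 6.15 m.
Stress increase at mid-clay by the 2:1 spreading method:
Δσ = qBL/((B+z)(L+z)) = 218×5.6×5.6/((5.6+6.15)(5.6+6.15)) = 49.517 kPa
Final effective stress: σ'_f = σ'_0 + Δσ = 85.2 + 49.517 = 134.72 kPa.
Normally consolidated clay, so the full stress increment lies on the virgin compression line:
S_c = C_c·H/(1+e₀)·log₁₀(σ'_f/σ'_0) = 0.16×6.3/(1+0.76)×log₁₀(134.72/85.2)
    = 0.57273 × 0.19899 = 0.114 m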